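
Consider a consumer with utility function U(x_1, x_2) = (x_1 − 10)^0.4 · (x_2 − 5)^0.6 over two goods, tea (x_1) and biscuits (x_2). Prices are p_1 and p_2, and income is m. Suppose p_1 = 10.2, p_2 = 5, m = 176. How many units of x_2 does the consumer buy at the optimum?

x_2* = 10.88

Discretionary income = 176 − 10·10.2 − 5·5 = 49; x_2* = 5 + 0.6·49/5 = 10.88.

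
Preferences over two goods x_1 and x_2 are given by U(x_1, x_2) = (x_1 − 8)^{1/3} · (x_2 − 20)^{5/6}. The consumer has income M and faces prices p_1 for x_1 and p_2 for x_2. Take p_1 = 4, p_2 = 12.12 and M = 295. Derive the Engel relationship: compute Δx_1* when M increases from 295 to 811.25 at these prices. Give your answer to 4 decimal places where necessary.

Δx_1* = 36.875

This is Cobb-Douglas in (x_1−8, x_2−20): tangency gives 1/3·p_2·(x_2−20) = 5/6·p_1·(x_1−8).
After buying the subsistence bundle (8, 20), a share 2/7 of the remaining income goes to x_1: x_1* = 8 + 2/7·(M − 8p_1 − 20p_2)/p_1.
Discretionary income = 295 − 8·4 − 20·12.12 = 20.6; x_1* = 8 + 2/7·20.6/4 = 9.4714.
At M' = 811.25: x_1* = 46.3464. Change: 46.3464 − 9.4714 = 36.875.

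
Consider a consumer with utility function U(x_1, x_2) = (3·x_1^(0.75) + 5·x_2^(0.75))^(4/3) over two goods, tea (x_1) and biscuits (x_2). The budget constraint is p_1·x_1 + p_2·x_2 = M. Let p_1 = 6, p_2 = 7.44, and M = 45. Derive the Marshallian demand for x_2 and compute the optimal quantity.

x_2* = 4.85

Substitute x_2 = (x_2/x_1)·x_1 into the budget: x_1* = M/(p_1 + p_2·(x_2/x_1)).
Numerically x_2/x_1 = 3.263685, so x_1* = 45/(6 + 7.44·3.263685) = 1.486 and x_2* = 3.263685·1.486 = 4.85.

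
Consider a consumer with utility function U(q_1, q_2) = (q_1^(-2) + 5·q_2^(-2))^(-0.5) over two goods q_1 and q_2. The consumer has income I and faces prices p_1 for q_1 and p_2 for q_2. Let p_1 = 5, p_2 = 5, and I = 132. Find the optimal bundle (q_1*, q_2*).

q_1* = 9.7418, q_2* = 16.6582

From the CES first-order condition, (1/5)·(q_2/q_1)^(3) = p_1/p_2.
Hence q_2/q_1 = (5·p_1/p_2)^(1/(3)), i.e. raised to the 1/3 power.
Substitute q_2 = (q_2/q_1)·q_1 into the budget: q_1* = I/(p_1 + p_2·(q_2/q_1)).
Numerically q_2/q_1 = 1.709976, so q_1* = 132/(5 + 5·1.709976) = 9.7418 and q_2* = 1.709976·9.7418 = 16.6582.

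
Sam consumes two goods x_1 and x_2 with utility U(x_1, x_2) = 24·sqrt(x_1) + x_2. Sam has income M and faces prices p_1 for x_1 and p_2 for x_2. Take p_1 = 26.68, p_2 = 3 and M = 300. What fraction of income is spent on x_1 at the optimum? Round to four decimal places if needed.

Utility is quasi-linear in x_2; the FOC for x_1 is 12/√x_1 = p_1/p_2.
Solve: √x_1 = 12·p_2/p_1, so x_1*(p_1,p_2) = (12·p_2/p_1)², and x_2* = (M − p_1·x_1*)/p_2.
Plugging in: x_1* = (12·3/26.68)² = 1.8207, x_2* = 83.8081.
Expenditure on x_1: 26.68·1.8207 = 48.5757; share = 0.1619.

share on x_1 = 0.1619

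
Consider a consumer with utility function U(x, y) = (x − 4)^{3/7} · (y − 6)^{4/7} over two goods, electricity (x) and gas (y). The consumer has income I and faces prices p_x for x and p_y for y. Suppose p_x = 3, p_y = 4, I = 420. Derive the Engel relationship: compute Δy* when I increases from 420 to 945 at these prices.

Δy* = 75

Substituting into the budget: x* = 4 + 3/7·(I − 4·p_x − 6·p_y)/p_x, and y* = 6 + 4/7·(…)/p_y.
Discretionary income = 420 − 4·3 − 6·4 = 384; y* = 6 + 4/7·384/4 = 60.8571.
At I' = 945: y* = 135.8571. Change: 135.8571 − 60.8571 = 75.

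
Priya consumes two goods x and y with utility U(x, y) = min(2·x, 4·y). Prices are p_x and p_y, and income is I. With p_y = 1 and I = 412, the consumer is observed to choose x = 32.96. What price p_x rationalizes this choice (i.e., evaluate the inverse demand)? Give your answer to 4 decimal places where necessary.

p_x = 12

Leontief preferences: the optimum is at the kink where x/4 = y/2, i.e. y = (1/2)·x.
Budget: p_x·x + p_y·(1/2)·x = I, so (4·p_x + 2·p_y)·x = 4·I.
Demand: x*(p_x,p_y,I) = 4·I/(4·p_x + 2·p_y), y* = 2·I/(4·p_x + 2·p_y).
Set x* = 32.96 in the demand function and solve for p_x: p_x = 12.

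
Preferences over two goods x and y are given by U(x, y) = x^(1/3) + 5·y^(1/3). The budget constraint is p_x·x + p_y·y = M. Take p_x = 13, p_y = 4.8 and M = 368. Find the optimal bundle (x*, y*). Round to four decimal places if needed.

From the CES first-order condition, (1/5)·(y/x)^(2/3) = p_x/p_y.
Solve for the ratio: y/x = [5·p_x/p_y]^(1.5).
Substitute y = (y/x)·x into the budget: x* = M/(p_x + p_y·(y/x)).
Numerically y/x = 49.831984, so x* = 368/(13 + 4.8·49.831984) = 1.4592 and y* = 49.831984·1.4592 = 72.7147.

x* = 1.4592, y* = 72.7147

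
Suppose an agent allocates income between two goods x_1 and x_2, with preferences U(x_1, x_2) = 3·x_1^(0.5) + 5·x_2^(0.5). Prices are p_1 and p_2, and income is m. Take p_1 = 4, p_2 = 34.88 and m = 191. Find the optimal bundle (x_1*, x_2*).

MU_x_1 ∝ 3·x_1^(-0.5), MU_x_2 ∝ 5·x_2^(-0.5), so MRS = (3/5)·(x_2/x_1)^(0.5) = p_1/p_2.
Hence x_2/x_1 = ((5/3)·p_1/p_2)^(1/(0.5)), i.e. raised to the 2 power.
With the ratio pinned down, the budget gives x_1* = m/(p_1 + p_2·(x_2/x_1)) and x_2* = (x_2/x_1)·x_1*.
Numerically x_2/x_1 = 0.036531, so x_1* = 191/(4 + 34.88·0.036531) = 36.214 and x_2* = 0.036531·36.214 = 1.3229.

x_1* = 36.214, x_2* = 1.3229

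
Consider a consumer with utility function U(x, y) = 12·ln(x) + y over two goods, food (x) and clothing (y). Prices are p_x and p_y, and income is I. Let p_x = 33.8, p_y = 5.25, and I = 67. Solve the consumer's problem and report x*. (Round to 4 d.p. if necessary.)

x* = 1.8639

MU_x = 12/x, MU_y = 1. Tangency: 12/x = p_x/p_y.
So x*(p_x,p_y) = 12·p_y/p_x, independent of income; and y* = (I − 12·p_y)/p_y.
At the given prices: x* = 12·5.25/33.8 = 1.8639.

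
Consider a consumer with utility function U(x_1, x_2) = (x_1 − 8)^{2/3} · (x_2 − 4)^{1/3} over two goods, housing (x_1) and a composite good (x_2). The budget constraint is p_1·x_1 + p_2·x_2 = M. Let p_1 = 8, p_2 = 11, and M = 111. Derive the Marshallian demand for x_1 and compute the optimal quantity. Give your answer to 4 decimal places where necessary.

x_1* = 8.25

Let x_1' = x_1−8, x_2' = x_2−4. MRS = 2·x_2'/x_1' = p_1/p_2.
After buying the subsistence bundle (8, 4), a share 2/3 of the remaining income goes to x_1: x_1* = 8 + 2/3·(M − 8p_1 − 4p_2)/p_1.
Discretionary income = 111 − 8·8 − 4·11 = 3; x_1* = 8 + 2/3·3/8 = 8.25.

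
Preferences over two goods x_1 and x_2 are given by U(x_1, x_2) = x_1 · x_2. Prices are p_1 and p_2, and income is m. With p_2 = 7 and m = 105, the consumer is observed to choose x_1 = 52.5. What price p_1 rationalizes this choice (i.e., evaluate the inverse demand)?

Tangency: MRS = x_2/x_1 = p_1/p_2.
So p_2·x_2 = p_1·x_1; combined with the budget, a share 0.5 of income goes to x_1.
Demand: x_1*(p_1,p_2,m) = 0.5·m/p_1 and x_2* = 0.5·m/p_2.
Set x_1* = 52.5 in the demand function and solve for p_1: p_1 = 1.

p_1 = 1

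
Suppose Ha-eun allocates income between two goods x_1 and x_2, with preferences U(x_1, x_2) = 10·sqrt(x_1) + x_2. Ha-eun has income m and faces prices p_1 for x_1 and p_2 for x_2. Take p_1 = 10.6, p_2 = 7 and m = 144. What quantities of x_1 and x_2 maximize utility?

Utility is quasi-linear in x_2; the FOC for x_1 is 5/√x_1 = p_1/p_2.
Thus x_1* = (5·p_2/p_1)² — independent of m — with the rest of income spent on x_2.
Plugging in: x_1* = (5·7/10.6)² = 10.9025, x_2* = 4.062.

x_1* = 10.9025, x_2* = 4.062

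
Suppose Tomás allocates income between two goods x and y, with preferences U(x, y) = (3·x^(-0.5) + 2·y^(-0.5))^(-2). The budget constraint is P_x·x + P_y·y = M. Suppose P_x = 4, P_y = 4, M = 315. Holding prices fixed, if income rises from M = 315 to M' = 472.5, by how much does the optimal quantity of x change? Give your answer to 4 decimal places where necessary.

Δx* = 22.3323

MRS = MU_x/MU_y = (3/2)·(y/x)^(1.5). Set equal to P_x/P_y.
Solve for the ratio: y/x = [(2/3)·P_x/P_y]^(2/3).
Substitute y = (y/x)·x into the budget: x* = M/(P_x + P_y·(y/x)).
Numerically y/x = 0.763143, so x* = 315/(4 + 4·0.763143) = 44.6646.
At M' = 472.5: x* = 66.9968. Change: 66.9968 − 44.6646 = 22.3323.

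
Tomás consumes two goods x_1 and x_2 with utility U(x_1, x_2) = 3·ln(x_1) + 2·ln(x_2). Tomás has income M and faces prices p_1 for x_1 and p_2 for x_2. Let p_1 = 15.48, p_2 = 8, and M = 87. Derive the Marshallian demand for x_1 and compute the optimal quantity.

Tangency: MRS = (3/2)·x_2/x_1 = p_1/p_2.
Rearranging, p_2·x_2 = (2/3)·p_1·x_1. Substituting into the budget gives p_1·x_1·(1 + (2/3)) = M.
Demand: x_1*(p_1,p_2,M) = 0.6·M/p_1 and x_2* = 0.4·M/p_2.
At p_1=15.48, p_2=8, M=87: x_1* = 0.6·87/15.48 = 3.3721.

x_1* = 3.3721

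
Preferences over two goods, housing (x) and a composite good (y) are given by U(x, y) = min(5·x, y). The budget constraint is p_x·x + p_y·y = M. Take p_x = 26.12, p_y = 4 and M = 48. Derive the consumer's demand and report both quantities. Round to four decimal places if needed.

Leontief preferences: the optimum is at the kink where x/1 = y/5, i.e. y = 5·x.
Budget: p_x·x + p_y·5·x = M, so (p_x + 5·p_y)·x = M.
Demand: x*(p_x,p_y,M) = M/(p_x + 5·p_y), y* = 5·M/(p_x + 5·p_y).
Here 26.12 + 5·4 = 46.12, giving x* = 1.0408 and y* = 5.2038.

x* = 1.0408, y* = 5.2038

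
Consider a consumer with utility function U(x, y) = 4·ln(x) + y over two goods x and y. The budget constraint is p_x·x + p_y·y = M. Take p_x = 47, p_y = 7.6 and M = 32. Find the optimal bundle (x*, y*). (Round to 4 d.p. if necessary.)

x* = 0.6468, y* = 0.2105

Set MRS = p_x/p_y: (4/x)/1 = p_x/p_y.
So x*(p_x,p_y) = 4·p_y/p_x, independent of income; and y* = (M − 4·p_y)/p_y.
At the given prices: x* = 4·7.6/47 = 0.6468, and y* = 0.2105.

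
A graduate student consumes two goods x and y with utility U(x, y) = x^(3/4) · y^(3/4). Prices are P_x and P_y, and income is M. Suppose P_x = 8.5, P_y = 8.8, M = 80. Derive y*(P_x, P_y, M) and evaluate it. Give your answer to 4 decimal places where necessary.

MU_x/MU_y = (0.75·y)/(0.75·x); tangency sets this equal to P_x/P_y.
So 0.75·P_y·y = 0.75·P_x·x; combined with the budget, a share 0.5 of income goes to x.
Demand: x*(P_x,P_y,M) = 0.5·M/P_x and y* = 0.5·M/P_y.
At P_x=8.5, P_y=8.8, M=80: y* = 0.5·80/8.8 = 4.5455.

y* = 4.5455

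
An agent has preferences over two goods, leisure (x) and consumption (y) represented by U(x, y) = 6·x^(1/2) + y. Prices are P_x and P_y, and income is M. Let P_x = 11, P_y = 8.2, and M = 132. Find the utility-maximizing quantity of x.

MU_x = 3/√x, MU_y = 1. Tangency: 3/√x = P_x/P_y.
Solve: √x = 3·P_y/P_x, so x*(P_x,P_y) = (3·P_y/P_x)², and y* = (M − P_x·x*)/P_y.
Plugging in: x* = (3·8.2/11)² = 5.0013.

x* = 5.0013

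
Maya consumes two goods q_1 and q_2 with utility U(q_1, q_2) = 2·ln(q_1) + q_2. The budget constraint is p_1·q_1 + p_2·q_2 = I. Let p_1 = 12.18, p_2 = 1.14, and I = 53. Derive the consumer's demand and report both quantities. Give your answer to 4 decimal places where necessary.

q_1* = 0.1872, q_2* = 44.4912

Set MRS = p_1/p_2: (2/q_1)/1 = p_1/p_2.
So q_1*(p_1,p_2) = 2·p_2/p_1, independent of income; and q_2* = (I − 2·p_2)/p_2.
At the given prices: q_1* = 2·1.14/12.18 = 0.1872, and q_2* = 44.4912.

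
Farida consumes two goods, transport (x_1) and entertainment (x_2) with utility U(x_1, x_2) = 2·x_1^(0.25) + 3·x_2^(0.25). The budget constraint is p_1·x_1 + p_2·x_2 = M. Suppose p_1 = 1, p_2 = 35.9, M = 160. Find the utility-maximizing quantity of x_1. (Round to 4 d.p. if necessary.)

MRS = MU_x_1/MU_x_2 = (2/3)·(x_2/x_1)^(0.75). Set equal to p_1/p_2.
Hence x_2/x_1 = ((3/2)·p_1/p_2)^(1/(0.75)), i.e. raised to the 4/3 power.
Substitute x_2 = (x_2/x_1)·x_1 into the budget: x_1* = M/(p_1 + p_2·(x_2/x_1)).
Numerically x_2/x_1 = 0.014499, so x_1* = 160/(1 + 35.9·0.014499) = 105.2283.

x_1* = 105.2283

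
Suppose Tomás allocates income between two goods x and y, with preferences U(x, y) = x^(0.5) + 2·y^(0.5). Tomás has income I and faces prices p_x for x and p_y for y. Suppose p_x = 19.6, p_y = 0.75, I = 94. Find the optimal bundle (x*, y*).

MU_x ∝ x^(-0.5), MU_y ∝ 2·y^(-0.5), so MRS = (1/2)·(y/x)^(0.5) = p_x/p_y.
Solve for the ratio: y/x = [2·p_x/p_y]^(2).
With the ratio pinned down, the budget gives x* = I/(p_x + p_y·(y/x)) and y* = (y/x)·x*.
Numerically y/x = 2731.804444, so x* = 94/(19.6 + 0.75·2731.804444) = 0.0454 and y* = 2731.804444·0.0454 = 124.1457.

x* = 0.0454, y* = 124.1457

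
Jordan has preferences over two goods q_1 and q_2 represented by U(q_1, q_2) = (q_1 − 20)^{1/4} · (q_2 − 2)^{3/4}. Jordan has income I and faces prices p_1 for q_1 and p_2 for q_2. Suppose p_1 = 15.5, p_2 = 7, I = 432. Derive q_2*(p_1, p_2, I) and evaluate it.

q_2* = 13.5714

After buying the subsistence bundle (20, 2), a share 0.25 of the remaining income goes to q_1: q_1* = 20 + 0.25·(I − 20p_1 − 2p_2)/p_1.
Discretionary income = 432 − 20·15.5 − 2·7 = 108; q_2* = 2 + 0.75·108/7 = 13.5714.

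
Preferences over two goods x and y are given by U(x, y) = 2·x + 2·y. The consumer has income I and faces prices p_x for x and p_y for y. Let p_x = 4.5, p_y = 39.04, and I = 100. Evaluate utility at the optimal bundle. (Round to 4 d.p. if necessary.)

V = 44.4444

Linear utility — the consumer picks whichever good has higher MU/price: 2/4.5 = 0.4444 vs 2/39.04 = 0.0512.
x gives more utility per dollar, so spend all income on x: x* = I/p_x, y* = 0.
Numerically: x* = 22.2222, y* = 0.
Utility at the optimum: U(22.2222, 0) = 44.4444.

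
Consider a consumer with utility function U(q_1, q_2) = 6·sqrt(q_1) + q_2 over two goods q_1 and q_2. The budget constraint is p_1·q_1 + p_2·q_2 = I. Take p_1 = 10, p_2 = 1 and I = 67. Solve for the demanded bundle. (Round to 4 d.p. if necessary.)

q_1* = 0.09, q_2* = 66.1

MU_q_1 = 3/√q_1, MU_q_2 = 1. Tangency: 3/√q_1 = p_1/p_2.
Solve: √q_1 = 3·p_2/p_1, so q_1*(p_1,p_2) = (3·p_2/p_1)², and q_2* = (I − p_1·q_1*)/p_2.
Plugging in: q_1* = (3·1/10)² = 0.09, q_2* = 66.1.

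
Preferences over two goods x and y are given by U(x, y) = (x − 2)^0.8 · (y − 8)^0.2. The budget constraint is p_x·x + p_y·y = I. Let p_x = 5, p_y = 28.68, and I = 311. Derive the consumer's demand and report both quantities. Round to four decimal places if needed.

x* = 13.4496, y* = 8.499

This is Cobb-Douglas in (x−2, y−8): tangency gives 0.8·p_y·(y−8) = 0.2·p_x·(x−2).
After buying the subsistence bundle (2, 8), a share 0.8 of the remaining income goes to x: x* = 2 + 0.8·(I − 2p_x − 8p_y)/p_x.
Discretionary income = 311 − 2·5 − 8·28.68 = 71.56; x* = 2 + 0.8·71.56/5 = 13.4496; y* = 8 + 0.2·71.56/28.68 = 8.499.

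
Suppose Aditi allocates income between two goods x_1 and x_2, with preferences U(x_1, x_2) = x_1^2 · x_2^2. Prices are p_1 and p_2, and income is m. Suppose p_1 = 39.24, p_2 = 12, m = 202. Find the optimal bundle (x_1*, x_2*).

x_1* = 2.5739, x_2* = 8.4167

The MRS is x_2/x_1. Set MRS = p_1/p_2.
Rearranging, p_2·x_2 = p_1·x_1. Substituting into the budget gives p_1·x_1·(1 + 1) = m.
Demand: x_1*(p_1,p_2,m) = 0.5·m/p_1 and x_2* = 0.5·m/p_2.
At p_1=39.24, p_2=12, m=202: x_1* = 0.5·202/39.24 = 2.5739, x_2* = 8.4167.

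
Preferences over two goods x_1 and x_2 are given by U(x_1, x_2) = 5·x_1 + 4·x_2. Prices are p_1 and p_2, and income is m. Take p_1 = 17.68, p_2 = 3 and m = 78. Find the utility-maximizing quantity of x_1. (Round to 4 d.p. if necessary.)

Perfect substitutes: compare marginal utility per dollar. 5/p_1 vs 4/p_2 → 0.2828 vs 1.3333.
x_2 gives more utility per dollar, so spend all income on x_2: x_2* = m/p_2, x_1* = 0.
Numerically: x_1* = 0, x_2* = 26.

x_1* = 0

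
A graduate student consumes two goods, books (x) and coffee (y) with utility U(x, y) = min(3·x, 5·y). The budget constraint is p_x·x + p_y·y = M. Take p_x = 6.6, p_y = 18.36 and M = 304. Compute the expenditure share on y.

share on y = 0.6253

Leontief preferences: the optimum is at the kink where x/5 = y/3, i.e. y = (3/5)·x.
Budget: p_x·x + p_y·(3/5)·x = M, so (5·p_x + 3·p_y)·x = 5·M.
Demand: x*(p_x,p_y,M) = 5·M/(5·p_x + 3·p_y), y* = 3·M/(5·p_x + 3·p_y).
Here 5·6.6 + 3·18.36 = 88.08, giving x* = 17.257 and y* = 10.3542.
Expenditure on y: 18.36·10.3542 = 190.1035; share = 0.6253.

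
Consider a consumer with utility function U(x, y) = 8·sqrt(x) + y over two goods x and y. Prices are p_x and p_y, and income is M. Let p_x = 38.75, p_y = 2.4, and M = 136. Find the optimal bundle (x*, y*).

x* = 0.0614, y* = 55.6757

Set MRS = p_x/p_y: 4·x^(−1/2) = p_x/p_y.
Thus x* = (4·p_y/p_x)² — independent of M — with the rest of income spent on y.
Plugging in: x* = (4·2.4/38.75)² = 0.0614, y* = 55.6757.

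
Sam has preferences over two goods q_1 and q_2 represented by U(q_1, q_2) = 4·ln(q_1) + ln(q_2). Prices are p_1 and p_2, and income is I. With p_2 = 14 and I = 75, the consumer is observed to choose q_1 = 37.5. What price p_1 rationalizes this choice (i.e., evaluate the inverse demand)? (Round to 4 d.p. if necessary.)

p_1 = 1.6

The MRS is 4·q_2/q_1. Set MRS = p_1/p_2.
Rearranging, p_2·q_2 = (1/4)·p_1·q_1. Substituting into the budget gives p_1·q_1·(1 + (1/4)) = I.
Demand: q_1*(p_1,p_2,I) = 0.8·I/p_1 and q_2* = 0.2·I/p_2.
Set q_1* = 37.5 in the demand function and solve for p_1: p_1 = 1.6.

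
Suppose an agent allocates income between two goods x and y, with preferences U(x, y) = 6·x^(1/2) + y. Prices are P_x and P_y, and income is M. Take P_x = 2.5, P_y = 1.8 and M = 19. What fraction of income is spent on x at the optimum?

Solve: √x = 3·P_y/P_x, so x*(P_x,P_y) = (3·P_y/P_x)², and y* = (M − P_x·x*)/P_y.
Plugging in: x* = (3·1.8/2.5)² = 4.6656, y* = 4.0756.
Expenditure on x: 2.5·4.6656 = 11.664; share = 0.6139.

share on x = 0.6139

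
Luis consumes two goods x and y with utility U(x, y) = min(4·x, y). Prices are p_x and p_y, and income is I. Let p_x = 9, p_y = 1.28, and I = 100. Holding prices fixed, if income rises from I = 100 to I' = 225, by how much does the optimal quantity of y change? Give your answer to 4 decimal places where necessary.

Δy* = 35.4108

Leontief preferences: the optimum is at the kink where x/1 = y/4, i.e. y = 4·x.
Budget: p_x·x + p_y·4·x = I, so (p_x + 4·p_y)·x = I.
Demand: x*(p_x,p_y,I) = I/(p_x + 4·p_y), y* = 4·I/(p_x + 4·p_y).
Here 9 + 4·1.28 = 14.12, giving y* = 28.3286.
At I' = 225: y* = 63.7394. Change: 63.7394 − 28.3286 = 35.4108.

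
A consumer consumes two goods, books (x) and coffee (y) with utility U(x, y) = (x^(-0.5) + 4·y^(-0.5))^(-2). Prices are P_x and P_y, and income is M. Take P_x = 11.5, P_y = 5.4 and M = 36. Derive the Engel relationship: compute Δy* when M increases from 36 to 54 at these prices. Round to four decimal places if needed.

Δy* = 2.2067

MRS = MU_x/MU_y = (1/4)·(y/x)^(1.5). Set equal to P_x/P_y.
Hence y/x = (4·P_x/P_y)^(1/(1.5)), i.e. raised to the 2/3 power.
With the ratio pinned down, the budget gives x* = M/(P_x + P_y·(y/x)) and y* = (y/x)·x*.
Numerically y/x = 4.171024, so x* = 36/(11.5 + 5.4·4.171024) = 1.0581 and y* = 4.171024·1.0581 = 4.4133.
At M' = 54: y* = 6.62. Change: 6.62 − 4.4133 = 2.2067.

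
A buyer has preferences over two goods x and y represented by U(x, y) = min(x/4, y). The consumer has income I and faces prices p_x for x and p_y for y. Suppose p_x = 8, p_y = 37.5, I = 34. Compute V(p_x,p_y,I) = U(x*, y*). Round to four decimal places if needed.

Leontief preferences: the optimum is at the kink where x/4 = y/1, i.e. y = (1/4)·x.
Budget: p_x·x + p_y·(1/4)·x = I, so (4·p_x + p_y)·x = 4·I.
Demand: x*(p_x,p_y,I) = 4·I/(4·p_x + p_y), y* = I/(4·p_x + p_y).
Here 4·8 + 37.5 = 69.5, giving x* = 1.9568 and y* = 0.4892.
Utility at the optimum: U(1.9568, 0.4892) = 0.4892.

V = 0.4892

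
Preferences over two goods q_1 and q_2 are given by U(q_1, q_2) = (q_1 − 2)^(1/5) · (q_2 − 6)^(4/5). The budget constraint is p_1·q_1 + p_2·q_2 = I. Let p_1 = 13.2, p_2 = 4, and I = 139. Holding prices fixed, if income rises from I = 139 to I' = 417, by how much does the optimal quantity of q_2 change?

This is Cobb-Douglas in (q_1−2, q_2−6): tangency gives 0.2·p_2·(q_2−6) = 0.8·p_1·(q_1−2).
After buying the subsistence bundle (2, 6), a share 0.2 of the remaining income goes to q_1: q_1* = 2 + 0.2·(I − 2p_1 − 6p_2)/p_1.
Discretionary income = 139 − 2·13.2 − 6·4 = 88.6; q_2* = 6 + 0.8·88.6/4 = 23.72.
At I' = 417: q_2* = 79.32. Change: 79.32 − 23.72 = 55.6.

Δq_2* = 55.6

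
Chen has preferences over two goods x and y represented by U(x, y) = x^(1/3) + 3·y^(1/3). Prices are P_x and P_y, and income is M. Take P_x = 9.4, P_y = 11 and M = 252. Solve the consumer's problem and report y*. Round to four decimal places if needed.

MRS = MU_x/MU_y = (1/3)·(y/x)^(2/3). Set equal to P_x/P_y.
Hence y/x = (3·P_x/P_y)^(1/(2/3)), i.e. raised to the 1.5 power.
With the ratio pinned down, the budget gives x* = M/(P_x + P_y·(y/x)) and y* = (y/x)·x*.
Numerically y/x = 4.10473, so x* = 252/(9.4 + 11·4.10473) = 4.6194 and y* = 4.10473·4.6194 = 18.9616.

y* = 18.9616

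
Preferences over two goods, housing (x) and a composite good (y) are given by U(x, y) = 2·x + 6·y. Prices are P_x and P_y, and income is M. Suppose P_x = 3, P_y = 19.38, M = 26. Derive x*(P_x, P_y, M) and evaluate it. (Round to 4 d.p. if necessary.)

x* = 8.6667

x gives more utility per dollar, so spend all income on x: x* = M/P_x, y* = 0.
Numerically: x* = 8.6667, y* = 0.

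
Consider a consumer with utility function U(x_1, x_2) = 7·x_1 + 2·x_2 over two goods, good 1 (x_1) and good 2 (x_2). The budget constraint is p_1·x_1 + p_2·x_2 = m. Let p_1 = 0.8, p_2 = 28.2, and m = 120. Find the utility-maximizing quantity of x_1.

x_1* = 150

Linear utility — the consumer picks whichever good has higher MU/price: 7/0.8 = 8.75 vs 2/28.2 = 0.0709.
x_1 gives more utility per dollar, so spend all income on x_1: x_1* = m/p_1, x_2* = 0.
Numerically: x_1* = 150, x_2* = 0.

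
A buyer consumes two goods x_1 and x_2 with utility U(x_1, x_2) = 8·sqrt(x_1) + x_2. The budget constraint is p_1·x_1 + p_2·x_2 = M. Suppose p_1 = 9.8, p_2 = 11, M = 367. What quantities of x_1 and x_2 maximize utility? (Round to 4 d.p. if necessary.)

x_1* = 20.1583, x_2* = 15.4045

Utility is quasi-linear in x_2; the FOC for x_1 is 4/√x_1 = p_1/p_2.
Solve: √x_1 = 4·p_2/p_1, so x_1*(p_1,p_2) = (4·p_2/p_1)², and x_2* = (M − p_1·x_1*)/p_2.
Plugging in: x_1* = (4·11/9.8)² = 20.1583, x_2* = 15.4045.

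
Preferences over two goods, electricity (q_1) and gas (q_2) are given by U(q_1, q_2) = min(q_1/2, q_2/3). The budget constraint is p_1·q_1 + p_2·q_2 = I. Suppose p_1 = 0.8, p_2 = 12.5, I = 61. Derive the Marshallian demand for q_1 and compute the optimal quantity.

q_1* = 3.1202

With perfect complements, no substitution: consume in ratio q_1:q_2 = 2:3.
Budget: p_1·q_1 + p_2·(3/2)·q_1 = I, so (2·p_1 + 3·p_2)·q_1 = 2·I.
Demand: q_1*(p_1,p_2,I) = 2·I/(2·p_1 + 3·p_2), q_2* = 3·I/(2·p_1 + 3·p_2).
Here 2·0.8 + 3·12.5 = 39.1, giving q_1* = 3.1202.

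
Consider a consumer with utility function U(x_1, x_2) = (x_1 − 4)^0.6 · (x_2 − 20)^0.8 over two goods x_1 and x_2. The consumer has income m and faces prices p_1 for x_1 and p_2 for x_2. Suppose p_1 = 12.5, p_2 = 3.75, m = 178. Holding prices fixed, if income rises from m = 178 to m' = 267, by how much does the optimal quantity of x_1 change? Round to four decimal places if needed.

Δx_1* = 3.0514

MRS = (3/4)·(x_2−20)/(x_1−4). Tangency with p_1/p_2 gives x_2−20 = (4/3)·(p_1/p_2)·(x_1−4).
After buying the subsistence bundle (4, 20), a share 3/7 of the remaining income goes to x_1: x_1* = 4 + 3/7·(m − 4p_1 − 20p_2)/p_1.
Discretionary income = 178 − 4·12.5 − 20·3.75 = 53; x_1* = 4 + 3/7·53/12.5 = 5.8171.
At m' = 267: x_1* = 8.8686. Change: 8.8686 − 5.8171 = 3.0514.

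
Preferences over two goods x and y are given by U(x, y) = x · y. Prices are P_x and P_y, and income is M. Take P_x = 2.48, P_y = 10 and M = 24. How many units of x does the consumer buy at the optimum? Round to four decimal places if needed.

The MRS is y/x. Set MRS = P_x/P_y.
So P_y·y = P_x·x; combined with the budget, a share 0.5 of income goes to x.
Demand: x*(P_x,P_y,M) = 0.5·M/P_x and y* = 0.5·M/P_y.
At P_x=2.48, P_y=10, M=24: x* = 0.5·24/2.48 = 4.8387.

x* = 4.8387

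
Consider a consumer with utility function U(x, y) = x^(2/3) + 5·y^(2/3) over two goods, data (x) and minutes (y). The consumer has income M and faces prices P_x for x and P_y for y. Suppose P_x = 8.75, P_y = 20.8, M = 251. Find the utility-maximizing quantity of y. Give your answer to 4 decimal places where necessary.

MRS = MU_x/MU_y = (1/5)·(y/x)^(1/3). Set equal to P_x/P_y.
Solve for the ratio: y/x = [5·P_x/P_y]^(3).
Substitute y = (y/x)·x into the budget: x* = M/(P_x + P_y·(y/x)).
Numerically y/x = 9.305595, so x* = 251/(8.75 + 20.8·9.305595) = 1.2407 and y* = 9.305595·1.2407 = 11.5454.

y* = 11.5454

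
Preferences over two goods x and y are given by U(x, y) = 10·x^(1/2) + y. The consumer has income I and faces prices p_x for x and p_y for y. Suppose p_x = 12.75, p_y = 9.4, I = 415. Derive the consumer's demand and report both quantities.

x* = 13.5886, y* = 25.7176

Thus x* = (5·p_y/p_x)² — independent of I — with the rest of income spent on y.
Plugging in: x* = (5·9.4/12.75)² = 13.5886, y* = 25.7176.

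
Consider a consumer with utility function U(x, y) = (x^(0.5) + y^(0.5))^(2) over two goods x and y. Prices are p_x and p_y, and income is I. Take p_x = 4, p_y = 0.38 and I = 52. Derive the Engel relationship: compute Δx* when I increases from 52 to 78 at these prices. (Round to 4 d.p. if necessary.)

Δx* = 0.5639

With the ratio pinned down, the budget gives x* = I/(p_x + p_y·(y/x)) and y* = (y/x)·x*.
Numerically y/x = 110.803324, so x* = 52/(4 + 0.38·110.803324) = 1.1279.
At I' = 78: x* = 1.6918. Change: 1.6918 − 1.1279 = 0.5639.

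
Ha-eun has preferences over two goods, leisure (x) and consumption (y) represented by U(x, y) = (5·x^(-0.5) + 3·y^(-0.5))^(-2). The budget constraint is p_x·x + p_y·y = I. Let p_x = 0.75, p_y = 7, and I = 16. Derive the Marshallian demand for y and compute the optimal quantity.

From the CES first-order condition, (5/3)·(y/x)^(1.5) = p_x/p_y.
Hence y/x = ((3/5)·p_x/p_y)^(1/(1.5)), i.e. raised to the 2/3 power.
With the ratio pinned down, the budget gives x* = I/(p_x + p_y·(y/x)) and y* = (y/x)·x*.
Numerically y/x = 0.160476, so x* = 16/(0.75 + 7·0.160476) = 8.5409 and y* = 0.160476·8.5409 = 1.3706.

y* = 1.3706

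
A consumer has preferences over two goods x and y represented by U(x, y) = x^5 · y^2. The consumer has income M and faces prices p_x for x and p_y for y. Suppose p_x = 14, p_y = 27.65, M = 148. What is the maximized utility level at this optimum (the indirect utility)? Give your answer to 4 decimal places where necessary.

The MRS is (5/2)·y/x. Set MRS = p_x/p_y.
Rearranging, p_y·y = (2/5)·p_x·x. Substituting into the budget gives p_x·x·(1 + (2/5)) = M.
Demand: x*(p_x,p_y,M) = 5/7·M/p_x and y* = 2/7·M/p_y.
At p_x=14, p_y=27.65, M=148: x* = 5/7·148/14 = 7.551, y* = 1.5293.
Utility at the optimum: U(7.551, 1.5293) = 57414.9897.

V = 57414.9897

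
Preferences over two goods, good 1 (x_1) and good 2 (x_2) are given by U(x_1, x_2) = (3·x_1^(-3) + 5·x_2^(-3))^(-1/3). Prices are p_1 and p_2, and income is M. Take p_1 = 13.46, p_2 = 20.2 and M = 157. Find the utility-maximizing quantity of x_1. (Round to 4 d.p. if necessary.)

Substitute x_2 = (x_2/x_1)·x_1 into the budget: x_1* = M/(p_1 + p_2·(x_2/x_1)).
Numerically x_2/x_1 = 1.026563, so x_1* = 157/(13.46 + 20.2·1.026563) = 4.5911.

x_1* = 4.5911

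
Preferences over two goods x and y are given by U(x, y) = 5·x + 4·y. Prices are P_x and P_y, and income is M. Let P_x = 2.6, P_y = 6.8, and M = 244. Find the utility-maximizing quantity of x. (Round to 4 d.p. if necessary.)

x* = 93.8462

Perfect substitutes: compare marginal utility per dollar. 5/P_x vs 4/P_y → 1.9231 vs 0.5882.
x gives more utility per dollar, so spend all income on x: x* = M/P_x, y* = 0.
Numerically: x* = 93.8462, y* = 0.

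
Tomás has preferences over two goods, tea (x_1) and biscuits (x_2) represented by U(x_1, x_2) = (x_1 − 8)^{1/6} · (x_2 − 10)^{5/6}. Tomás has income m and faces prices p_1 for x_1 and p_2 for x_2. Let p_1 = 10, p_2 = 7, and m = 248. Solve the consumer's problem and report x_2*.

This is Cobb-Douglas in (x_1−8, x_2−10): tangency gives 1/6·p_2·(x_2−10) = 5/6·p_1·(x_1−8).
Substituting into the budget: x_1* = 8 + 1/6·(m − 8·p_1 − 10·p_2)/p_1, and x_2* = 10 + 5/6·(…)/p_2.
Discretionary income = 248 − 8·10 − 10·7 = 98; x_2* = 10 + 5/6·98/7 = 21.6667.

x_2* = 21.6667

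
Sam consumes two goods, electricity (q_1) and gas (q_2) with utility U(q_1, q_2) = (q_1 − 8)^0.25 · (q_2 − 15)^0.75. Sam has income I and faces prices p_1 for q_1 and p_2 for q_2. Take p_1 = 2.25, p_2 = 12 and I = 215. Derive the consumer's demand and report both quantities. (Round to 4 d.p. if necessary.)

MRS = (1/3)·(q_2−15)/(q_1−8). Tangency with p_1/p_2 gives q_2−15 = 3·(p_1/p_2)·(q_1−8).
Substituting into the budget: q_1* = 8 + 0.25·(I − 8·p_1 − 15·p_2)/p_1, and q_2* = 15 + 0.75·(…)/p_2.
Discretionary income = 215 − 8·2.25 − 15·12 = 17; q_1* = 8 + 0.25·17/2.25 = 9.8889; q_2* = 15 + 0.75·17/12 = 16.0625.

q_1* = 9.8889, q_2* = 16.0625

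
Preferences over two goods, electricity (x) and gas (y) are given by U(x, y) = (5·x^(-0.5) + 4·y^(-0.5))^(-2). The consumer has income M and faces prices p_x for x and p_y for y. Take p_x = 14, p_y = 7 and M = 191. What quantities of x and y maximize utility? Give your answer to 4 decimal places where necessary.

From the CES first-order condition, (5/4)·(y/x)^(1.5) = p_x/p_y.
Hence y/x = ((4/5)·p_x/p_y)^(1/(1.5)), i.e. raised to the 2/3 power.
Substitute y = (y/x)·x into the budget: x* = M/(p_x + p_y·(y/x)).
Numerically y/x = 1.367981, so x* = 191/(14 + 7·1.367981) = 8.1015 and y* = 1.367981·8.1015 = 11.0827.

x* = 8.1015, y* = 11.0827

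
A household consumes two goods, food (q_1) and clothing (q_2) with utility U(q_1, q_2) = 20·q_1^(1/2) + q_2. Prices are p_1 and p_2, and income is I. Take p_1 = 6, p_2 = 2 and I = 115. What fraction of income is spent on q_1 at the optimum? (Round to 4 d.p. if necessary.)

Utility is quasi-linear in q_2; the FOC for q_1 is 10/√q_1 = p_1/p_2.
Solve: √q_1 = 10·p_2/p_1, so q_1*(p_1,p_2) = (10·p_2/p_1)², and q_2* = (I − p_1·q_1*)/p_2.
Plugging in: q_1* = (10·2/6)² = 11.1111, q_2* = 24.1667.
Expenditure on q_1: 6·11.1111 = 66.6667; share = 0.5797.

share on q_1 = 0.5797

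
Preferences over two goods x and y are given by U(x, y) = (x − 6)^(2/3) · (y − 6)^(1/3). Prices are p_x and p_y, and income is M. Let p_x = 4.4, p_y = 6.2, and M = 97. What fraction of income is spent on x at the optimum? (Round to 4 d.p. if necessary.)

MRS = 2·(y−6)/(x−6). Tangency with p_x/p_y gives y−6 = (1/2)·(p_x/p_y)·(x−6).
After buying the subsistence bundle (6, 6), a share 2/3 of the remaining income goes to x: x* = 6 + 2/3·(M − 6p_x − 6p_y)/p_x.
Discretionary income = 97 − 6·4.4 − 6·6.2 = 33.4; x* = 6 + 2/3·33.4/4.4 = 11.0606; y* = 6 + 1/3·33.4/6.2 = 7.7957.
Expenditure on x: 4.4·11.0606 = 48.6667; share = 0.5017.

share on x = 0.5017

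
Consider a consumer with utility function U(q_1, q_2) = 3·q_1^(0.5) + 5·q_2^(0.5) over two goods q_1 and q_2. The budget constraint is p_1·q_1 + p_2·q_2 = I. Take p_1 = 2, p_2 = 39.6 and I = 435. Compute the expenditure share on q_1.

share on q_1 = 0.877

Numerically q_2/q_1 = 0.007085, so q_1* = 435/(2 + 39.6·0.007085) = 190.7406 and q_2* = 0.007085·190.7406 = 1.3515.
Expenditure on q_1: 2·190.7406 = 381.4813; share = 0.877.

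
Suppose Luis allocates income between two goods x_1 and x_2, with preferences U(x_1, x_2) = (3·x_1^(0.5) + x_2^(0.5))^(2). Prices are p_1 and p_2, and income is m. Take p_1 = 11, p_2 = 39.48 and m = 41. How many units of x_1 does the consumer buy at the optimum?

x_1* = 3.6153

MU_x_1 ∝ 3·x_1^(-0.5), MU_x_2 ∝ x_2^(-0.5), so MRS = 3·(x_2/x_1)^(0.5) = p_1/p_2.
Hence x_2/x_1 = ((1/3)·p_1/p_2)^(1/(0.5)), i.e. raised to the 2 power.
With the ratio pinned down, the budget gives x_1* = m/(p_1 + p_2·(x_2/x_1)) and x_2* = (x_2/x_1)·x_1*.
Numerically x_2/x_1 = 0.008626, so x_1* = 41/(11 + 39.48·0.008626) = 3.6153.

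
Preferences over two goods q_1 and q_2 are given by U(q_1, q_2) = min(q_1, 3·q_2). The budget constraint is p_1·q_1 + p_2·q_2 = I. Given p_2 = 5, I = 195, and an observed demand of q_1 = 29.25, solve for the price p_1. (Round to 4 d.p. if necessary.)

p_1 = 5

Leontief preferences: the optimum is at the kink where q_1/3 = q_2/1, i.e. q_2 = (1/3)·q_1.
Budget: p_1·q_1 + p_2·(1/3)·q_1 = I, so (3·p_1 + p_2)·q_1 = 3·I.
Demand: q_1*(p_1,p_2,I) = 3·I/(3·p_1 + p_2), q_2* = I/(3·p_1 + p_2).
Set q_1* = 29.25 in the demand function and solve for p_1: p_1 = 5.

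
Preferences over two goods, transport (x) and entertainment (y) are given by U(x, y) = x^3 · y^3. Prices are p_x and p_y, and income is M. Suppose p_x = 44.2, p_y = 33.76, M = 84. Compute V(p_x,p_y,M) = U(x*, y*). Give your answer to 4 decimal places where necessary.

MU_x/MU_y = (3·y)/(3·x); tangency sets this equal to p_x/p_y.
So 3·p_y·y = 3·p_x·x; combined with the budget, a share 0.5 of income goes to x.
Demand: x*(p_x,p_y,M) = 0.5·M/p_x and y* = 0.5·M/p_y.
At p_x=44.2, p_y=33.76, M=84: x* = 0.5·84/44.2 = 0.9502, y* = 1.2441.
Utility at the optimum: U(0.9502, 1.2441) = 1.652.

V = 1.652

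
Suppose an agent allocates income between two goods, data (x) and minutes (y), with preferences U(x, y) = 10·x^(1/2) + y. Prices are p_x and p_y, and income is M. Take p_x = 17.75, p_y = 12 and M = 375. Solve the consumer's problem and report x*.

x* = 11.4263

Set MRS = p_x/p_y: 5·x^(−1/2) = p_x/p_y.
Solve: √x = 5·p_y/p_x, so x*(p_x,p_y) = (5·p_y/p_x)², and y* = (M − p_x·x*)/p_y.
Plugging in: x* = (5·12/17.75)² = 11.4263.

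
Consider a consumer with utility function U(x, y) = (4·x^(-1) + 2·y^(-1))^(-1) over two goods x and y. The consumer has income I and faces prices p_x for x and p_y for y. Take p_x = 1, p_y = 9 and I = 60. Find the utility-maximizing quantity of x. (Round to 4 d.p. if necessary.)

x* = 19.2226

MRS = MU_x/MU_y = 2·(y/x)^(2). Set equal to p_x/p_y.
Solve for the ratio: y/x = [(1/2)·p_x/p_y]^(0.5).
With the ratio pinned down, the budget gives x* = I/(p_x + p_y·(y/x)) and y* = (y/x)·x*.
Numerically y/x = 0.235702, so x* = 60/(1 + 9·0.235702) = 19.2226.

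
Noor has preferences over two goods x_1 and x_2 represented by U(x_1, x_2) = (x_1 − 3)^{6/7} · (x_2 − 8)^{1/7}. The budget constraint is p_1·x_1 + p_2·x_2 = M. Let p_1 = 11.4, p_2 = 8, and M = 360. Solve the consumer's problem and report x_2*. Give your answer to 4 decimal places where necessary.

x_2* = 12.675

Substituting into the budget: x_1* = 3 + 6/7·(M − 3·p_1 − 8·p_2)/p_1, and x_2* = 8 + 1/7·(…)/p_2.
Discretionary income = 360 − 3·11.4 − 8·8 = 261.8; x_2* = 8 + 1/7·261.8/8 = 12.675.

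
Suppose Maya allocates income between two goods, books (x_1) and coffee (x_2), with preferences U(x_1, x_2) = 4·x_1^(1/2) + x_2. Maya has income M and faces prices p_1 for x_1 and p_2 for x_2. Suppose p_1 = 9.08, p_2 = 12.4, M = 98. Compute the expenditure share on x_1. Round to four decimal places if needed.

share on x_1 = 0.6912

Set MRS = p_1/p_2: 2·x_1^(−1/2) = p_1/p_2.
Thus x_1* = (2·p_2/p_1)² — independent of M — with the rest of income spent on x_2.
Plugging in: x_1* = (2·12.4/9.08)² = 7.4599, x_2* = 2.4407.
Expenditure on x_1: 9.08·7.4599 = 67.7357; share = 0.6912.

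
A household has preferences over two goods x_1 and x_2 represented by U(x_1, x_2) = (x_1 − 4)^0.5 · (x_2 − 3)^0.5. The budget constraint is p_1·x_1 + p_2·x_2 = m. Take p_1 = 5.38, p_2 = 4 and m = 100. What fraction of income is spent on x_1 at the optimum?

This is Cobb-Douglas in (x_1−4, x_2−3): tangency gives 0.5·p_2·(x_2−3) = 0.5·p_1·(x_1−4).
Substituting into the budget: x_1* = 4 + 0.5·(m − 4·p_1 − 3·p_2)/p_1, and x_2* = 3 + 0.5·(…)/p_2.
Discretionary income = 100 − 4·5.38 − 3·4 = 66.48; x_1* = 4 + 0.5·66.48/5.38 = 10.1784; x_2* = 3 + 0.5·66.48/4 = 11.31.
Expenditure on x_1: 5.38·10.1784 = 54.76; share = 0.5476.

share on x_1 = 0.5476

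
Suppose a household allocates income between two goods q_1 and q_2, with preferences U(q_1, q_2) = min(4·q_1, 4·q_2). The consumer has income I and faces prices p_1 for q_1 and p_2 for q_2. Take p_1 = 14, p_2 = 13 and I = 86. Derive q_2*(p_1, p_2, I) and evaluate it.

q_2* = 3.1852

With perfect complements, no substitution: consume in ratio q_1:q_2 = 4:4.
Budget: p_1·q_1 + p_2·q_1 = I, so (4·p_1 + 4·p_2)·q_1 = 4·I.
Demand: q_1*(p_1,p_2,I) = 4·I/(4·p_1 + 4·p_2), q_2* = 4·I/(4·p_1 + 4·p_2).
Here 4·14 + 4·13 = 108, giving q_2* = 3.1852.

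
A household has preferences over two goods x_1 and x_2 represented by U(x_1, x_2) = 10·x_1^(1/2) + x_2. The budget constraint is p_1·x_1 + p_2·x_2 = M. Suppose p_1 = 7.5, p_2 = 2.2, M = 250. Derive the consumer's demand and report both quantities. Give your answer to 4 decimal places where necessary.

x_1* = 2.1511, x_2* = 106.303

Thus x_1* = (5·p_2/p_1)² — independent of M — with the rest of income spent on x_2.
Plugging in: x_1* = (5·2.2/7.5)² = 2.1511, x_2* = 106.303.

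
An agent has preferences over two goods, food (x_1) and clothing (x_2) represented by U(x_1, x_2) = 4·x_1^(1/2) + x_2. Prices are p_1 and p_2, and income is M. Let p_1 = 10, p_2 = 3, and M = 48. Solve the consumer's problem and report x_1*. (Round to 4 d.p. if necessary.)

Solve: √x_1 = 2·p_2/p_1, so x_1*(p_1,p_2) = (2·p_2/p_1)², and x_2* = (M − p_1·x_1*)/p_2.
Plugging in: x_1* = (2·3/10)² = 0.36.

x_1* = 0.36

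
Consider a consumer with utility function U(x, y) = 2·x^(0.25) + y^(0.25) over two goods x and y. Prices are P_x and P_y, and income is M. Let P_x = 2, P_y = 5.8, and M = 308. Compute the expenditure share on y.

share on y = 0.2177

Numerically y/x = 0.095961, so x* = 308/(2 + 5.8·0.095961) = 120.4737 and y* = 0.095961·120.4737 = 11.5608.
Expenditure on y: 5.8·11.5608 = 67.0527; share = 0.2177.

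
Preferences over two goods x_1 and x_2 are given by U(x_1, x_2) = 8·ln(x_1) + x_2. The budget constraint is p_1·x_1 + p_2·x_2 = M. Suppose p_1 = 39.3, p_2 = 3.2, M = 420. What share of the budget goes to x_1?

MU_x_1 = 8/x_1, MU_x_2 = 1. Tangency: 8/x_1 = p_1/p_2.
So x_1*(p_1,p_2) = 8·p_2/p_1, independent of income; and x_2* = (M − 8·p_2)/p_2.
At the given prices: x_1* = 8·3.2/39.3 = 0.6514, and x_2* = 123.25.
Expenditure on x_1: 39.3·0.6514 = 25.6; share = 0.061.

share on x_1 = 0.061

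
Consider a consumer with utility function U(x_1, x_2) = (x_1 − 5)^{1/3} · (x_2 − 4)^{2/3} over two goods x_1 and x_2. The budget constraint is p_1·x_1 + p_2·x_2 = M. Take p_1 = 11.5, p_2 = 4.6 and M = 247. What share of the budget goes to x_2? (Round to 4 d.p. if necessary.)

share on x_2 = 0.5363

This is Cobb-Douglas in (x_1−5, x_2−4): tangency gives 1/3·p_2·(x_2−4) = 2/3·p_1·(x_1−5).
After buying the subsistence bundle (5, 4), a share 1/3 of the remaining income goes to x_1: x_1* = 5 + 1/3·(M − 5p_1 − 4p_2)/p_1.
Discretionary income = 247 − 5·11.5 − 4·4.6 = 171.1; x_1* = 5 + 1/3·171.1/11.5 = 9.9594; x_2* = 4 + 2/3·171.1/4.6 = 28.7971.
Expenditure on x_2: 4.6·28.7971 = 132.4667; share = 0.5363.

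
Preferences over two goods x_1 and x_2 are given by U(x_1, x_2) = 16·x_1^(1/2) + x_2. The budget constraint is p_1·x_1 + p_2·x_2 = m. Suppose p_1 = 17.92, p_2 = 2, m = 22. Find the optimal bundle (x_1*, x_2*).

Utility is quasi-linear in x_2; the FOC for x_1 is 8/√x_1 = p_1/p_2.
Thus x_1* = (8·p_2/p_1)² — independent of m — with the rest of income spent on x_2.
Plugging in: x_1* = (8·2/17.92)² = 0.7972, x_2* = 3.8571.

x_1* = 0.7972, x_2* = 3.8571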